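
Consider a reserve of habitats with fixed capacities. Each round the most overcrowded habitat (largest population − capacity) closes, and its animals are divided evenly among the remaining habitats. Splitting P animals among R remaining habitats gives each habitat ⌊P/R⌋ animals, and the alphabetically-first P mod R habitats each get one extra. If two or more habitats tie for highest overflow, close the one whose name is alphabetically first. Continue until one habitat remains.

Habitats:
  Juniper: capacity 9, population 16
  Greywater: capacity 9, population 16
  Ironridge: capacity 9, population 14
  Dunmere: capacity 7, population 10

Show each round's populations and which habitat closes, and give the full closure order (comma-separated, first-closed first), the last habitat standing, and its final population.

Closure order: Greywater, Juniper, Dunmere
Last habitat: Ironridge with 56 animals

Round 1: Dunmere=10 Greywater=16 Ironridge=14 Juniper=16 → close Greywater (overflow 7)
  16÷3 = 5 each, +1 to first 1
Round 2: Dunmere=16 Ironridge=19 Juniper=21 → close Juniper (overflow 12)
  21÷2 = 10 each, +1 to first 1
Round 3: Dunmere=27 Ironridge=29 → close Dunmere (overflow 20)
  27÷1 = 27 each, +1 to first 0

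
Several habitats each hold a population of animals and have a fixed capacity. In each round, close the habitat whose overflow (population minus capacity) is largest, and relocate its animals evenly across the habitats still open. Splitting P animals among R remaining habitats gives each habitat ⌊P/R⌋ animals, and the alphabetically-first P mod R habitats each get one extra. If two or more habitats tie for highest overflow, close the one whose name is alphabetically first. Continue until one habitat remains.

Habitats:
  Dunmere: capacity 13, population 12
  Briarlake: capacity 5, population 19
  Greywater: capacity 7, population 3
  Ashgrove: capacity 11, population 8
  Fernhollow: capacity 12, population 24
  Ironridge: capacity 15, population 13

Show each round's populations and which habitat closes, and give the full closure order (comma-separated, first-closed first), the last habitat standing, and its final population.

Closure order: Briarlake, Fernhollow, Dunmere, Ashgrove, Greywater
Last habitat: Ironridge with 79 animals

Round 1: Ashgrove=8 Briarlake=19 Dunmere=12 Fernhollow=24 Greywater=3 Ironridge=13 → close Briarlake (overflow 14)
  19÷5 = 3 each, +1 to first 4
Round 2: Ashgrove=12 Dunmere=16 Fernhollow=28 Greywater=7 Ironridge=16 → close Fernhollow (overflow 16)
  28÷4 = 7 each, +1 to first 0
Round 3: Ashgrove=19 Dunmere=23 Greywater=14 Ironridge=23 → close Dunmere (overflow 10)
  23÷3 = 7 each, +1 to first 2
Round 4: Ashgrove=27 Greywater=22 Ironridge=30 → close Ashgrove (overflow 16)
  27÷2 = 13 each, +1 to first 1
Round 5: Greywater=36 Ironridge=43 → close Greywater (overflow 29)
  36÷1 = 36 each, +1 to first 0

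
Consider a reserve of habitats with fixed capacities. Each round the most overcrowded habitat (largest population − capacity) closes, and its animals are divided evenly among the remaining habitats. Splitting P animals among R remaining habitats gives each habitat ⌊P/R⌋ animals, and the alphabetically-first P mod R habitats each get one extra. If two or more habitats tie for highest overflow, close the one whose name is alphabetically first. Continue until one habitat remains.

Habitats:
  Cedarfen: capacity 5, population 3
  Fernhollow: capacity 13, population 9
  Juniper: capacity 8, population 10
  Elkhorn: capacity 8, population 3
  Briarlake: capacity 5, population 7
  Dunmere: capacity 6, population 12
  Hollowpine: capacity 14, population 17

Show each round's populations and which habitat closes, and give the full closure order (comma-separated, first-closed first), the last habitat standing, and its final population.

Round 1: Briarlake=7 Cedarfen=3 Dunmere=12 Elkhorn=3 Fernhollow=9 Hollowpine=17 Juniper=10 → close Dunmere (overflow 6)
  12÷6 = 2 each, +1 to first 0
Round 2: Briarlake=9 Cedarfen=5 Elkhorn=5 Fernhollow=11 Hollowpine=19 Juniper=12 → close Hollowpine (overflow 5)
  19÷5 = 3 each, +1 to first 4
Round 3: Briarlake=13 Cedarfen=9 Elkhorn=9 Fernhollow=15 Juniper=15 → close Briarlake (overflow 8)
  13÷4 = 3 each, +1 to first 1
Round 4: Cedarfen=13 Elkhorn=12 Fernhollow=18 Juniper=18 → close Juniper (overflow 10)
  18÷3 = 6 each, +1 to first 0
Round 5: Cedarfen=19 Elkhorn=18 Fernhollow=24 → close Cedarfen (overflow 14)
  19÷2 = 9 each, +1 to first 1
Round 6: Elkhorn=28 Fernhollow=33 → close Elkhorn (overflow 20)
  28÷1 = 28 each, +1 to first 0

Closure order: Dunmere, Hollowpine, Briarlake, Juniper, Cedarfen, Elkhorn
Last habitat: Fernhollow with 61 animals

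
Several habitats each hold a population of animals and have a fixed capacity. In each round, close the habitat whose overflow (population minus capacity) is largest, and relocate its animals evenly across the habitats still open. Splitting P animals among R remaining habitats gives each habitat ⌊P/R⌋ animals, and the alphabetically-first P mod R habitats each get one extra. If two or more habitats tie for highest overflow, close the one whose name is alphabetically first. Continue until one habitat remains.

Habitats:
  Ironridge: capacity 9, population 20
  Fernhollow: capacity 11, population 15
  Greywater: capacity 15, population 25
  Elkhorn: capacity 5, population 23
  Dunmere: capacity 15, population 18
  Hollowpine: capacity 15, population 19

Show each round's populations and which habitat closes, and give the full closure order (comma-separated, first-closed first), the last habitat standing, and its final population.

Closure order: Elkhorn, Greywater, Ironridge, Dunmere, Fernhollow
Last habitat: Hollowpine with 120 animals

Round 1: Dunmere=18 Elkhorn=23 Fernhollow=15 Greywater=25 Hollowpine=19 Ironridge=20 → close Elkhorn (overflow 18)
  23÷5 = 4 each, +1 to first 3
Round 2: Dunmere=23 Fernhollow=20 Greywater=30 Hollowpine=23 Ironridge=24 → close Greywater (overflow 15)
  30÷4 = 7 each, +1 to first 2
Round 3: Dunmere=31 Fernhollow=28 Hollowpine=30 Ironridge=31 → close Ironridge (overflow 22)
  31÷3 = 10 each, +1 to first 1
Round 4: Dunmere=42 Fernhollow=38 Hollowpine=40 → close Dunmere (overflow 27)
  42÷2 = 21 each, +1 to first 0
Round 5: Fernhollow=59 Hollowpine=61 → close Fernhollow (overflow 48)
  59÷1 = 59 each, +1 to first 0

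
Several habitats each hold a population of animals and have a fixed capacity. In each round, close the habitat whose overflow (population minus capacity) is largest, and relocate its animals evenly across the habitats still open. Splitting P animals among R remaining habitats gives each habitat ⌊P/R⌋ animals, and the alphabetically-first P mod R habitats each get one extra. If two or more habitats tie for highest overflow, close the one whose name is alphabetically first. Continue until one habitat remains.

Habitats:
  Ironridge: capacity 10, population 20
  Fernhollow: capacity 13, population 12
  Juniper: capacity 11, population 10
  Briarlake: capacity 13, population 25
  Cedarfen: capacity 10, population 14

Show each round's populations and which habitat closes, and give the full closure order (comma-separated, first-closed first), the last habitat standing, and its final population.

Round 1: Briarlake=25 Cedarfen=14 Fernhollow=12 Ironridge=20 Juniper=10 → close Briarlake (overflow 12)
  25÷4 = 6 each, +1 to first 1
Round 2: Cedarfen=21 Fernhollow=18 Ironridge=26 Juniper=16 → close Ironridge (overflow 16)
  26÷3 = 8 each, +1 to first 2
Round 3: Cedarfen=30 Fernhollow=27 Juniper=24 → close Cedarfen (overflow 20)
  30÷2 = 15 each, +1 to first 0
Round 4: Fernhollow=42 Juniper=39 → close Fernhollow (overflow 29)
  42÷1 = 42 each, +1 to first 0

Closure order: Briarlake, Ironridge, Cedarfen, Fernhollow
Last habitat: Juniper with 81 animals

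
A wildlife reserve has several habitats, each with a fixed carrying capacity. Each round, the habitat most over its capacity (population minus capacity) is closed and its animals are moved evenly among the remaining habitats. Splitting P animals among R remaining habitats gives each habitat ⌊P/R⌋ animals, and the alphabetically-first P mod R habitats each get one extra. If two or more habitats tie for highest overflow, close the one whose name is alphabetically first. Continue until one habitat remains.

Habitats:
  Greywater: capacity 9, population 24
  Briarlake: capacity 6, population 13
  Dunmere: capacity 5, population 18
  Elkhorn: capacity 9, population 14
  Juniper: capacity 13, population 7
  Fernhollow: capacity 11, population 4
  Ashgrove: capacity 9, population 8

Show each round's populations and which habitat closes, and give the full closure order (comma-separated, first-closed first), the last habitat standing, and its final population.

Round 1: Ashgrove=8 Briarlake=13 Dunmere=18 Elkhorn=14 Fernhollow=4 Greywater=24 Juniper=7 → close Greywater (overflow 15)
  24÷6 = 4 each, +1 to first 0
Round 2: Ashgrove=12 Briarlake=17 Dunmere=22 Elkhorn=18 Fernhollow=8 Juniper=11 → close Dunmere (overflow 17)
  22÷5 = 4 each, +1 to first 2
Round 3: Ashgrove=17 Briarlake=22 Elkhorn=22 Fernhollow=12 Juniper=15 → close Briarlake (overflow 16)
  22÷4 = 5 each, +1 to first 2
Round 4: Ashgrove=23 Elkhorn=28 Fernhollow=17 Juniper=20 → close Elkhorn (overflow 19)
  28÷3 = 9 each, +1 to first 1
Round 5: Ashgrove=33 Fernhollow=26 Juniper=29 → close Ashgrove (overflow 24)
  33÷2 = 16 each, +1 to first 1
Round 6: Fernhollow=43 Juniper=45 → close Fernhollow (overflow 32)
  43÷1 = 43 each, +1 to first 0

Closure order: Greywater, Dunmere, Briarlake, Elkhorn, Ashgrove, Fernhollow
Last habitat: Juniper with 88 animals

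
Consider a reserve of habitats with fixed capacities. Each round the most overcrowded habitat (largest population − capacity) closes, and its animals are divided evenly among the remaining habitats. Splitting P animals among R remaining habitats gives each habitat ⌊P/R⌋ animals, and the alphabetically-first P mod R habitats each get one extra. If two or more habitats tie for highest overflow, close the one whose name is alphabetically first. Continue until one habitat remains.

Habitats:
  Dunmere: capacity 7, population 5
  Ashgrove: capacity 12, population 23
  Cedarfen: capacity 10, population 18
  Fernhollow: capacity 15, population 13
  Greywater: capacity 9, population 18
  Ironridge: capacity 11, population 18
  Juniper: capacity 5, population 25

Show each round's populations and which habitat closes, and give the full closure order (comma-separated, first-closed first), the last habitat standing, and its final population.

Closure order: Juniper, Ashgrove, Cedarfen, Greywater, Ironridge, Dunmere
Last habitat: Fernhollow with 120 animals

Round 1: Ashgrove=23 Cedarfen=18 Dunmere=5 Fernhollow=13 Greywater=18 Ironridge=18 Juniper=25 → close Juniper (overflow 20)
  25÷6 = 4 each, +1 to first 1
Round 2: Ashgrove=28 Cedarfen=22 Dunmere=9 Fernhollow=17 Greywater=22 Ironridge=22 → close Ashgrove (overflow 16)
  28÷5 = 5 each, +1 to first 3
Round 3: Cedarfen=28 Dunmere=15 Fernhollow=23 Greywater=27 Ironridge=27 → close Cedarfen (overflow 18)
  28÷4 = 7 each, +1 to first 0
Round 4: Dunmere=22 Fernhollow=30 Greywater=34 Ironridge=34 → close Greywater (overflow 25)
  34÷3 = 11 each, +1 to first 1
Round 5: Dunmere=34 Fernhollow=41 Ironridge=45 → close Ironridge (overflow 34)
  45÷2 = 22 each, +1 to first 1
Round 6: Dunmere=57 Fernhollow=63 → close Dunmere (overflow 50)
  57÷1 = 57 each, +1 to first 0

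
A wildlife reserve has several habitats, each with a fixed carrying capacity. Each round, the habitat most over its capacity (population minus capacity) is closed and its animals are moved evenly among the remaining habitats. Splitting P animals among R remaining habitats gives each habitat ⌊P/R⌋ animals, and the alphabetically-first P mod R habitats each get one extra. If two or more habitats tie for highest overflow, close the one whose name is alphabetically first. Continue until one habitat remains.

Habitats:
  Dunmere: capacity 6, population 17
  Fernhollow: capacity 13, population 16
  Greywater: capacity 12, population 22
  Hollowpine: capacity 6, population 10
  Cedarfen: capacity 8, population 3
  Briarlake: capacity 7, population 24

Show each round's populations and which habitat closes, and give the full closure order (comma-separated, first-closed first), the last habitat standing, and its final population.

Round 1: Briarlake=24 Cedarfen=3 Dunmere=17 Fernhollow=16 Greywater=22 Hollowpine=10 → close Briarlake (overflow 17)
  24÷5 = 4 each, +1 to first 4
Round 2: Cedarfen=8 Dunmere=22 Fernhollow=21 Greywater=27 Hollowpine=14 → close Dunmere (overflow 16)
  22÷4 = 5 each, +1 to first 2
Round 3: Cedarfen=14 Fernhollow=27 Greywater=32 Hollowpine=19 → close Greywater (overflow 20)
  32÷3 = 10 each, +1 to first 2
Round 4: Cedarfen=25 Fernhollow=38 Hollowpine=29 → close Fernhollow (overflow 25)
  38÷2 = 19 each, +1 to first 0
Round 5: Cedarfen=44 Hollowpine=48 → close Hollowpine (overflow 42)
  48÷1 = 48 each, +1 to first 0

Closure order: Briarlake, Dunmere, Greywater, Fernhollow, Hollowpine
Last habitat: Cedarfen with 92 animals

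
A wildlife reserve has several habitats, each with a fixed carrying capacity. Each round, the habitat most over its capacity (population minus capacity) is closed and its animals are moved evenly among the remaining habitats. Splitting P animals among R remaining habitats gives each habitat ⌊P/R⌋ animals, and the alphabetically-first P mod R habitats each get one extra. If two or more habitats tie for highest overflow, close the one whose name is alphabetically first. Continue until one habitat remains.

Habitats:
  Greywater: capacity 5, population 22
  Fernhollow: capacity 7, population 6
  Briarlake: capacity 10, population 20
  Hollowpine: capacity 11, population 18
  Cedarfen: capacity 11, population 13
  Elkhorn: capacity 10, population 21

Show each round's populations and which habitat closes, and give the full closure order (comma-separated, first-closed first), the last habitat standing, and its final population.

Round 1: Briarlake=20 Cedarfen=13 Elkhorn=21 Fernhollow=6 Greywater=22 Hollowpine=18 → close Greywater (overflow 17)
  22÷5 = 4 each, +1 to first 2
Round 2: Briarlake=25 Cedarfen=18 Elkhorn=25 Fernhollow=10 Hollowpine=22 → close Briarlake (overflow 15)
  25÷4 = 6 each, +1 to first 1
Round 3: Cedarfen=25 Elkhorn=31 Fernhollow=16 Hollowpine=28 → close Elkhorn (overflow 21)
  31÷3 = 10 each, +1 to first 1
Round 4: Cedarfen=36 Fernhollow=26 Hollowpine=38 → close Hollowpine (overflow 27)
  38÷2 = 19 each, +1 to first 0
Round 5: Cedarfen=55 Fernhollow=45 → close Cedarfen (overflow 44)
  55÷1 = 55 each, +1 to first 0

Closure order: Greywater, Briarlake, Elkhorn, Hollowpine, Cedarfen
Last habitat: Fernhollow with 100 animals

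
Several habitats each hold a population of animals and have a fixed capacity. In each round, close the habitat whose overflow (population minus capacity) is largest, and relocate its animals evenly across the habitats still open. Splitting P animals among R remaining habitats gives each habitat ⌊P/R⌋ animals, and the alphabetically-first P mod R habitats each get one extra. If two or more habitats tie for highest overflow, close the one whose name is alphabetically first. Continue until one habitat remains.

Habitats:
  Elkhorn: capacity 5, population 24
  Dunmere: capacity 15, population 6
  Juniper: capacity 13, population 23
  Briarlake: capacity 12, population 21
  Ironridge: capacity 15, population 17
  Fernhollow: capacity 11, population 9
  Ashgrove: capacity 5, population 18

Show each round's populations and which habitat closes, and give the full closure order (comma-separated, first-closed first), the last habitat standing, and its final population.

Closure order: Elkhorn, Ashgrove, Briarlake, Juniper, Ironridge, Fernhollow
Last habitat: Dunmere with 118 animals

Round 1: Ashgrove=18 Briarlake=21 Dunmere=6 Elkhorn=24 Fernhollow=9 Ironridge=17 Juniper=23 → close Elkhorn (overflow 19)
  24÷6 = 4 each, +1 to first 0
Round 2: Ashgrove=22 Briarlake=25 Dunmere=10 Fernhollow=13 Ironridge=21 Juniper=27 → close Ashgrove (overflow 17)
  22÷5 = 4 each, +1 to first 2
Round 3: Briarlake=30 Dunmere=15 Fernhollow=17 Ironridge=25 Juniper=31 → close Briarlake (overflow 18)
  30÷4 = 7 each, +1 to first 2
Round 4: Dunmere=23 Fernhollow=25 Ironridge=32 Juniper=38 → close Juniper (overflow 25)
  38÷3 = 12 each, +1 to first 2
Round 5: Dunmere=36 Fernhollow=38 Ironridge=44 → close Ironridge (overflow 29)
  44÷2 = 22 each, +1 to first 0
Round 6: Dunmere=58 Fernhollow=60 → close Fernhollow (overflow 49)
  60÷1 = 60 each, +1 to first 0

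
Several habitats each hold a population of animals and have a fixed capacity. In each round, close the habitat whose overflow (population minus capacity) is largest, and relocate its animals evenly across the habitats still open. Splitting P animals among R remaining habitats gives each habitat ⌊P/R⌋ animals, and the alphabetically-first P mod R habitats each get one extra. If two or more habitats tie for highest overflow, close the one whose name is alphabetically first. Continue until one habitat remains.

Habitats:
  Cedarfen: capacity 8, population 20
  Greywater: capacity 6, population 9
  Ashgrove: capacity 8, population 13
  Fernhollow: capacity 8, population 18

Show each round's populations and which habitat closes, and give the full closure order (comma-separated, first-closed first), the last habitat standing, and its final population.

Closure order: Cedarfen, Fernhollow, Ashgrove
Last habitat: Greywater with 60 animals

Round 1: Ashgrove=13 Cedarfen=20 Fernhollow=18 Greywater=9 → close Cedarfen (overflow 12)
  20÷3 = 6 each, +1 to first 2
Round 2: Ashgrove=20 Fernhollow=25 Greywater=15 → close Fernhollow (overflow 17)
  25÷2 = 12 each, +1 to first 1
Round 3: Ashgrove=33 Greywater=27 → close Ashgrove (overflow 25)
  33÷1 = 33 each, +1 to first 0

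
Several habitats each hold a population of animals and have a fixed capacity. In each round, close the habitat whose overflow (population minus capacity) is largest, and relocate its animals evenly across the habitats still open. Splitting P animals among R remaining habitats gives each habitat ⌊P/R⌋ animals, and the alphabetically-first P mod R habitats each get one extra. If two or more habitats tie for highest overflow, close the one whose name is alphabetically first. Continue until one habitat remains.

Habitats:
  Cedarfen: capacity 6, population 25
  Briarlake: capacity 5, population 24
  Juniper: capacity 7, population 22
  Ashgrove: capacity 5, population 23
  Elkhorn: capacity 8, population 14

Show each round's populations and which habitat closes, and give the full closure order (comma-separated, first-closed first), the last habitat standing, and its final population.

Closure order: Briarlake, Cedarfen, Ashgrove, Juniper
Last habitat: Elkhorn with 108 animals

Round 1: Ashgrove=23 Briarlake=24 Cedarfen=25 Elkhorn=14 Juniper=22 → close Briarlake (overflow 19)
  24÷4 = 6 each, +1 to first 0
Round 2: Ashgrove=29 Cedarfen=31 Elkhorn=20 Juniper=28 → close Cedarfen (overflow 25)
  31÷3 = 10 each, +1 to first 1
Round 3: Ashgrove=40 Elkhorn=30 Juniper=38 → close Ashgrove (overflow 35)
  40÷2 = 20 each, +1 to first 0
Round 4: Elkhorn=50 Juniper=58 → close Juniper (overflow 51)
  58÷1 = 58 each, +1 to first 0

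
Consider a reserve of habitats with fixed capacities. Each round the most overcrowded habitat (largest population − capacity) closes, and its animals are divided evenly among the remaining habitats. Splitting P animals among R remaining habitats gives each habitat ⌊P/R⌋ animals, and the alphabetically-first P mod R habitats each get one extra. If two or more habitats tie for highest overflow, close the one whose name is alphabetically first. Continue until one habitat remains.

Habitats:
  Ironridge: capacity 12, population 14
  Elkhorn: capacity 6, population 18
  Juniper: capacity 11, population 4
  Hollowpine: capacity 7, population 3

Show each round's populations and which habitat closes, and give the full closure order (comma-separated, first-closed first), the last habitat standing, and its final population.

Closure order: Elkhorn, Ironridge, Hollowpine
Last habitat: Juniper with 39 animals

Round 1: Elkhorn=18 Hollowpine=3 Ironridge=14 Juniper=4 → close Elkhorn (overflow 12)
  18÷3 = 6 each, +1 to first 0
Round 2: Hollowpine=9 Ironridge=20 Juniper=10 → close Ironridge (overflow 8)
  20÷2 = 10 each, +1 to first 0
Round 3: Hollowpine=19 Juniper=20 → close Hollowpine (overflow 12)
  19÷1 = 19 each, +1 to first 0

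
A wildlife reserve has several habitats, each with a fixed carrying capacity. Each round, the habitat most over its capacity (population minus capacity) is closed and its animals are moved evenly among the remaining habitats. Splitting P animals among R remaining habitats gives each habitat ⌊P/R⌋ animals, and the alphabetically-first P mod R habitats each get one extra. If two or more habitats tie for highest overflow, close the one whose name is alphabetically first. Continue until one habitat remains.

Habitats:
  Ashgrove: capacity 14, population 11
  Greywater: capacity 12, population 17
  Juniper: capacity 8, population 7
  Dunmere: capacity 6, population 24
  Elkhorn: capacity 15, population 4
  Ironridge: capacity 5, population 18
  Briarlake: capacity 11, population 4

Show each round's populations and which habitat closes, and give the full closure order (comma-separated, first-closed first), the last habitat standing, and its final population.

Closure order: Dunmere, Ironridge, Greywater, Ashgrove, Juniper, Briarlake
Last habitat: Elkhorn with 85 animals

Round 1: Ashgrove=11 Briarlake=4 Dunmere=24 Elkhorn=4 Greywater=17 Ironridge=18 Juniper=7 → close Dunmere (overflow 18)
  24÷6 = 4 each, +1 to first 0
Round 2: Ashgrove=15 Briarlake=8 Elkhorn=8 Greywater=21 Ironridge=22 Juniper=11 → close Ironridge (overflow 17)
  22÷5 = 4 each, +1 to first 2
Round 3: Ashgrove=20 Briarlake=13 Elkhorn=12 Greywater=25 Juniper=15 → close Greywater (overflow 13)
  25÷4 = 6 each, +1 to first 1
Round 4: Ashgrove=27 Briarlake=19 Elkhorn=18 Juniper=21 → close Ashgrove (overflow 13)
  27÷3 = 9 each, +1 to first 0
Round 5: Briarlake=28 Elkhorn=27 Juniper=30 → close Juniper (overflow 22)
  30÷2 = 15 each, +1 to first 0
Round 6: Briarlake=43 Elkhorn=42 → close Briarlake (overflow 32)
  43÷1 = 43 each, +1 to first 0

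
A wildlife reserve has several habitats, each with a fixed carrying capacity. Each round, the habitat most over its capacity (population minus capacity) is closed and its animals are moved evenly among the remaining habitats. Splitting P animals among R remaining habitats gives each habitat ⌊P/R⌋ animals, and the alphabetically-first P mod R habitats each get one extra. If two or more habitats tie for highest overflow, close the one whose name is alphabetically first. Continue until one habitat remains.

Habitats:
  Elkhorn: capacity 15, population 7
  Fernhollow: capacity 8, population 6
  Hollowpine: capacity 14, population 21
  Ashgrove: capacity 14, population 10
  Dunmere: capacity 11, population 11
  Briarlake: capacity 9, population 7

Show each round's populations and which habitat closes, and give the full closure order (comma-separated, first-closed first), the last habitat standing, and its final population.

Closure order: Hollowpine, Dunmere, Briarlake, Ashgrove, Fernhollow
Last habitat: Elkhorn with 62 animals

Round 1: Ashgrove=10 Briarlake=7 Dunmere=11 Elkhorn=7 Fernhollow=6 Hollowpine=21 → close Hollowpine (overflow 7)
  21÷5 = 4 each, +1 to first 1
Round 2: Ashgrove=15 Briarlake=11 Dunmere=15 Elkhorn=11 Fernhollow=10 → close Dunmere (overflow 4)
  15÷4 = 3 each, +1 to first 3
Round 3: Ashgrove=19 Briarlake=15 Elkhorn=15 Fernhollow=13 → close Briarlake (overflow 6)
  15÷3 = 5 each, +1 to first 0
Round 4: Ashgrove=24 Elkhorn=20 Fernhollow=18 → close Ashgrove (overflow 10)
  24÷2 = 12 each, +1 to first 0
Round 5: Elkhorn=32 Fernhollow=30 → close Fernhollow (overflow 22)
  30÷1 = 30 each, +1 to first 0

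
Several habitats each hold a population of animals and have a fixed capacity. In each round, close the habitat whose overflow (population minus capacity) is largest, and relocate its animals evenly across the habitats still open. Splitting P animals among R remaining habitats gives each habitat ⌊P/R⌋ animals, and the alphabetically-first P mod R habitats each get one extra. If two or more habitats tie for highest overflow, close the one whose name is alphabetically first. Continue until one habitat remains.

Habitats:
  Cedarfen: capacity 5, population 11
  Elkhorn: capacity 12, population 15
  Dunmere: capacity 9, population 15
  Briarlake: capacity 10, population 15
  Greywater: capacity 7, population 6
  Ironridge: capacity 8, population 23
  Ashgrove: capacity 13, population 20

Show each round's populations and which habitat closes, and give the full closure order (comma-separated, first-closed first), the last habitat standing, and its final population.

Closure order: Ironridge, Ashgrove, Cedarfen, Dunmere, Briarlake, Elkhorn
Last habitat: Greywater with 105 animals

Round 1: Ashgrove=20 Briarlake=15 Cedarfen=11 Dunmere=15 Elkhorn=15 Greywater=6 Ironridge=23 → close Ironridge (overflow 15)
  23÷6 = 3 each, +1 to first 5
Round 2: Ashgrove=24 Briarlake=19 Cedarfen=15 Dunmere=19 Elkhorn=19 Greywater=9 → close Ashgrove (overflow 11)
  24÷5 = 4 each, +1 to first 4
Round 3: Briarlake=24 Cedarfen=20 Dunmere=24 Elkhorn=24 Greywater=13 → close Cedarfen (overflow 15)
  20÷4 = 5 each, +1 to first 0
Round 4: Briarlake=29 Dunmere=29 Elkhorn=29 Greywater=18 → close Dunmere (overflow 20)
  29÷3 = 9 each, +1 to first 2
Round 5: Briarlake=39 Elkhorn=39 Greywater=27 → close Briarlake (overflow 29)
  39÷2 = 19 each, +1 to first 1
Round 6: Elkhorn=59 Greywater=46 → close Elkhorn (overflow 47)
  59÷1 = 59 each, +1 to first 0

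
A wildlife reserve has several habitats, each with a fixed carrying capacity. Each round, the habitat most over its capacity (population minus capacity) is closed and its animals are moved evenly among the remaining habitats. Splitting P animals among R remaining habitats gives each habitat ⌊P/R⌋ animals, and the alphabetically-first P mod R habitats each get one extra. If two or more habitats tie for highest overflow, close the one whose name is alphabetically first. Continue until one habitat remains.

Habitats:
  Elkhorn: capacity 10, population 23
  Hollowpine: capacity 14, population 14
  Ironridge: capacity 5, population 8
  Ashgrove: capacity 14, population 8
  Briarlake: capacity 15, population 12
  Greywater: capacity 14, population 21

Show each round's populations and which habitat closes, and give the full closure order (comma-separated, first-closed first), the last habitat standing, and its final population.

Round 1: Ashgrove=8 Briarlake=12 Elkhorn=23 Greywater=21 Hollowpine=14 Ironridge=8 → close Elkhorn (overflow 13)
  23÷5 = 4 each, +1 to first 3
Round 2: Ashgrove=13 Briarlake=17 Greywater=26 Hollowpine=18 Ironridge=12 → close Greywater (overflow 12)
  26÷4 = 6 each, +1 to first 2
Round 3: Ashgrove=20 Briarlake=24 Hollowpine=24 Ironridge=18 → close Ironridge (overflow 13)
  18÷3 = 6 each, +1 to first 0
Round 4: Ashgrove=26 Briarlake=30 Hollowpine=30 → close Hollowpine (overflow 16)
  30÷2 = 15 each, +1 to first 0
Round 5: Ashgrove=41 Briarlake=45 → close Briarlake (overflow 30)
  45÷1 = 45 each, +1 to first 0

Closure order: Elkhorn, Greywater, Ironridge, Hollowpine, Briarlake
Last habitat: Ashgrove with 86 animals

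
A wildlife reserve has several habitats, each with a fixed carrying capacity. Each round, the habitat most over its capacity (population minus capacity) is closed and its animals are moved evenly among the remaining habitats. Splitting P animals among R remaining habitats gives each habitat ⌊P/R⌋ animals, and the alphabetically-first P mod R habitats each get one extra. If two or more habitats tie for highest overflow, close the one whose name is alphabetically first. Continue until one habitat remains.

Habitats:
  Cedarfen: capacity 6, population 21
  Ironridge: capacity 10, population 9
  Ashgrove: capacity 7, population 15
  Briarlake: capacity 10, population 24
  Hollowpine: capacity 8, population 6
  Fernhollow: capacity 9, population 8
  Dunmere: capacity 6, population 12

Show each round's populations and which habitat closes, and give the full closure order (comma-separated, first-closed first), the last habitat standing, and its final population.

Closure order: Cedarfen, Briarlake, Ashgrove, Dunmere, Fernhollow, Hollowpine
Last habitat: Ironridge with 95 animals

Round 1: Ashgrove=15 Briarlake=24 Cedarfen=21 Dunmere=12 Fernhollow=8 Hollowpine=6 Ironridge=9 → close Cedarfen (overflow 15)
  21÷6 = 3 each, +1 to first 3
Round 2: Ashgrove=19 Briarlake=28 Dunmere=16 Fernhollow=11 Hollowpine=9 Ironridge=12 → close Briarlake (overflow 18)
  28÷5 = 5 each, +1 to first 3
Round 3: Ashgrove=25 Dunmere=22 Fernhollow=17 Hollowpine=14 Ironridge=17 → close Ashgrove (overflow 18)
  25÷4 = 6 each, +1 to first 1
Round 4: Dunmere=29 Fernhollow=23 Hollowpine=20 Ironridge=23 → close Dunmere (overflow 23)
  29÷3 = 9 each, +1 to first 2
Round 5: Fernhollow=33 Hollowpine=30 Ironridge=32 → close Fernhollow (overflow 24)
  33÷2 = 16 each, +1 to first 1
Round 6: Hollowpine=47 Ironridge=48 → close Hollowpine (overflow 39)
  47÷1 = 47 each, +1 to first 0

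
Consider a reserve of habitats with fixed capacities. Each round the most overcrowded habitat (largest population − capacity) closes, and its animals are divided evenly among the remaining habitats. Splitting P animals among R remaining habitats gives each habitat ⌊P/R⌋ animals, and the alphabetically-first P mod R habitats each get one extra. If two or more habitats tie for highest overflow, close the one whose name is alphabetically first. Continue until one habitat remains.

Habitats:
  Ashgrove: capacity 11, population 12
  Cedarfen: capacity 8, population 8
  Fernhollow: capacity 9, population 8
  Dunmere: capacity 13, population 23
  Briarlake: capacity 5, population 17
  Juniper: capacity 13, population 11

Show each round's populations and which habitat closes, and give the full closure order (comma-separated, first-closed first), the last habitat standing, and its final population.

Round 1: Ashgrove=12 Briarlake=17 Cedarfen=8 Dunmere=23 Fernhollow=8 Juniper=11 → close Briarlake (overflow 12)
  17÷5 = 3 each, +1 to first 2
Round 2: Ashgrove=16 Cedarfen=12 Dunmere=26 Fernhollow=11 Juniper=14 → close Dunmere (overflow 13)
  26÷4 = 6 each, +1 to first 2
Round 3: Ashgrove=23 Cedarfen=19 Fernhollow=17 Juniper=20 → close Ashgrove (overflow 12)
  23÷3 = 7 each, +1 to first 2
Round 4: Cedarfen=27 Fernhollow=25 Juniper=27 → close Cedarfen (overflow 19)
  27÷2 = 13 each, +1 to first 1
Round 5: Fernhollow=39 Juniper=40 → close Fernhollow (overflow 30)
  39÷1 = 39 each, +1 to first 0

Closure order: Briarlake, Dunmere, Ashgrove, Cedarfen, Fernhollow
Last habitat: Juniper with 79 animals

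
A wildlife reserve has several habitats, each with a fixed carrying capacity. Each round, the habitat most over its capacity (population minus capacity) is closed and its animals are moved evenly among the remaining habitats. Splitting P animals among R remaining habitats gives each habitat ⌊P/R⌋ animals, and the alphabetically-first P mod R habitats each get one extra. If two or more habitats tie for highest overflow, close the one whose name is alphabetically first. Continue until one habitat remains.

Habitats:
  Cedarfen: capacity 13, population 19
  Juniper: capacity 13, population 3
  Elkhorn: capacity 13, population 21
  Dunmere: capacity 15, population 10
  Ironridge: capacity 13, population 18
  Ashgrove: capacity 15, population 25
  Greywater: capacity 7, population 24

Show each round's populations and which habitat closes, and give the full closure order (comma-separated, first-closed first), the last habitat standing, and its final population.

Closure order: Greywater, Ashgrove, Elkhorn, Cedarfen, Ironridge, Dunmere
Last habitat: Juniper with 120 animals

Round 1: Ashgrove=25 Cedarfen=19 Dunmere=10 Elkhorn=21 Greywater=24 Ironridge=18 Juniper=3 → close Greywater (overflow 17)
  24÷6 = 4 each, +1 to first 0
Round 2: Ashgrove=29 Cedarfen=23 Dunmere=14 Elkhorn=25 Ironridge=22 Juniper=7 → close Ashgrove (overflow 14)
  29÷5 = 5 each, +1 to first 4
Round 3: Cedarfen=29 Dunmere=20 Elkhorn=31 Ironridge=28 Juniper=12 → close Elkhorn (overflow 18)
  31÷4 = 7 each, +1 to first 3
Round 4: Cedarfen=37 Dunmere=28 Ironridge=36 Juniper=19 → close Cedarfen (overflow 24)
  37÷3 = 12 each, +1 to first 1
Round 5: Dunmere=41 Ironridge=48 Juniper=31 → close Ironridge (overflow 35)
  48÷2 = 24 each, +1 to first 0
Round 6: Dunmere=65 Juniper=55 → close Dunmere (overflow 50)
  65÷1 = 65 each, +1 to first 0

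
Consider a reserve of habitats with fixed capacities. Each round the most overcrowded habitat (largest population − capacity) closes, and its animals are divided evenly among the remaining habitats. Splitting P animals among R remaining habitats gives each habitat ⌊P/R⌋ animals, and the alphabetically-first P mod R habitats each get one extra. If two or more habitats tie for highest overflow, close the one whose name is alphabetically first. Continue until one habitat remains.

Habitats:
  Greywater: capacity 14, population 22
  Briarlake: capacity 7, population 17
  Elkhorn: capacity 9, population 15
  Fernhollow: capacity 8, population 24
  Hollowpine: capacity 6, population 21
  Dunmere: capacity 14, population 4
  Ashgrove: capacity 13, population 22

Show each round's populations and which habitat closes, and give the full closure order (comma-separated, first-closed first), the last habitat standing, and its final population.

Round 1: Ashgrove=22 Briarlake=17 Dunmere=4 Elkhorn=15 Fernhollow=24 Greywater=22 Hollowpine=21 → close Fernhollow (overflow 16)
  24÷6 = 4 each, +1 to first 0
Round 2: Ashgrove=26 Briarlake=21 Dunmere=8 Elkhorn=19 Greywater=26 Hollowpine=25 → close Hollowpine (overflow 19)
  25÷5 = 5 each, +1 to first 0
Round 3: Ashgrove=31 Briarlake=26 Dunmere=13 Elkhorn=24 Greywater=31 → close Briarlake (overflow 19)
  26÷4 = 6 each, +1 to first 2
Round 4: Ashgrove=38 Dunmere=20 Elkhorn=30 Greywater=37 → close Ashgrove (overflow 25)
  38÷3 = 12 each, +1 to first 2
Round 5: Dunmere=33 Elkhorn=43 Greywater=49 → close Greywater (overflow 35)
  49÷2 = 24 each, +1 to first 1
Round 6: Dunmere=58 Elkhorn=67 → close Elkhorn (overflow 58)
  67÷1 = 67 each, +1 to first 0

Closure order: Fernhollow, Hollowpine, Briarlake, Ashgrove, Greywater, Elkhorn
Last habitat: Dunmere with 125 animals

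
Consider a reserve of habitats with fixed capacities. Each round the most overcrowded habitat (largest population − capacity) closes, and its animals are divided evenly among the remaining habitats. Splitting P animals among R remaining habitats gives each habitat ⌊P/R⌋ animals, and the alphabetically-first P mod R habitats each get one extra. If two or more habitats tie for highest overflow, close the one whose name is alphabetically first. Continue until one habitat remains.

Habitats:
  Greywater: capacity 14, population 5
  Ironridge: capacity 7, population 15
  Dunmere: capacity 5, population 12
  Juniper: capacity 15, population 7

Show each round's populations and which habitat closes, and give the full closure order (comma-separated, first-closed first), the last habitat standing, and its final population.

Round 1: Dunmere=12 Greywater=5 Ironridge=15 Juniper=7 → close Ironridge (overflow 8)
  15÷3 = 5 each, +1 to first 0
Round 2: Dunmere=17 Greywater=10 Juniper=12 → close Dunmere (overflow 12)
  17÷2 = 8 each, +1 to first 1
Round 3: Greywater=19 Juniper=20 → close Greywater (overflow 5)
  19÷1 = 19 each, +1 to first 0

Closure order: Ironridge, Dunmere, Greywater
Last habitat: Juniper with 39 animals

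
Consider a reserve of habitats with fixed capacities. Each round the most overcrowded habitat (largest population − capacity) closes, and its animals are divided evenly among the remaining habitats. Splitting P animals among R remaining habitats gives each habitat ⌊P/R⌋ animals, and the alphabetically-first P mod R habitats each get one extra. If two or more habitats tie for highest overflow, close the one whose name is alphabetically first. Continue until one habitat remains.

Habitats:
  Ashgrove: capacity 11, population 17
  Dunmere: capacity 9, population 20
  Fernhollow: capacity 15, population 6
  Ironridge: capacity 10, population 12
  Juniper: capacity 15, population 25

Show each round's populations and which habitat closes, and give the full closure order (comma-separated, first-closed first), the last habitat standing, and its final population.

Closure order: Dunmere, Juniper, Ashgrove, Ironridge
Last habitat: Fernhollow with 80 animals

Round 1: Ashgrove=17 Dunmere=20 Fernhollow=6 Ironridge=12 Juniper=25 → close Dunmere (overflow 11)
  20÷4 = 5 each, +1 to first 0
Round 2: Ashgrove=22 Fernhollow=11 Ironridge=17 Juniper=30 → close Juniper (overflow 15)
  30÷3 = 10 each, +1 to first 0
Round 3: Ashgrove=32 Fernhollow=21 Ironridge=27 → close Ashgrove (overflow 21)
  32÷2 = 16 each, +1 to first 0
Round 4: Fernhollow=37 Ironridge=43 → close Ironridge (overflow 33)
  43÷1 = 43 each, +1 to first 0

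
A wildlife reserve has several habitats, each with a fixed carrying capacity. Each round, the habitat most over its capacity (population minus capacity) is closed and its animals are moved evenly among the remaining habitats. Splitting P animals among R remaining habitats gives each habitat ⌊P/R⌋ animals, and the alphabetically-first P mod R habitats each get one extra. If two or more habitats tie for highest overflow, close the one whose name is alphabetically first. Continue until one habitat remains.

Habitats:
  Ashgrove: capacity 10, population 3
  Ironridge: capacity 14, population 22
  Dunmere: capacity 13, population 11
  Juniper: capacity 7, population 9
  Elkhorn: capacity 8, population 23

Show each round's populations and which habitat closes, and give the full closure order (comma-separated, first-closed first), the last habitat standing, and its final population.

Round 1: Ashgrove=3 Dunmere=11 Elkhorn=23 Ironridge=22 Juniper=9 → close Elkhorn (overflow 15)
  23÷4 = 5 each, +1 to first 3
Round 2: Ashgrove=9 Dunmere=17 Ironridge=28 Juniper=14 → close Ironridge (overflow 14)
  28÷3 = 9 each, +1 to first 1
Round 3: Ashgrove=19 Dunmere=26 Juniper=23 → close Juniper (overflow 16)
  23÷2 = 11 each, +1 to first 1
Round 4: Ashgrove=31 Dunmere=37 → close Dunmere (overflow 24)
  37÷1 = 37 each, +1 to first 0

Closure order: Elkhorn, Ironridge, Juniper, Dunmere
Last habitat: Ashgrove with 68 animals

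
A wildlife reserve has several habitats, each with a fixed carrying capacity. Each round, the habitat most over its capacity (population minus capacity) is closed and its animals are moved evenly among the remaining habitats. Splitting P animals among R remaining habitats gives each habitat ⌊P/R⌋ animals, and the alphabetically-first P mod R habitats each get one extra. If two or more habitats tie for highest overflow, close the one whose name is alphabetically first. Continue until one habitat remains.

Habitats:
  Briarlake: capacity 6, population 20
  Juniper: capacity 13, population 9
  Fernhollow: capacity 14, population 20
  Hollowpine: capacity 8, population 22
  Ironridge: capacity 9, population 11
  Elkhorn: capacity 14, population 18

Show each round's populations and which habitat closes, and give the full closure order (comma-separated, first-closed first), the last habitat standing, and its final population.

Closure order: Briarlake, Hollowpine, Fernhollow, Elkhorn, Ironridge
Last habitat: Juniper with 100 animals

Round 1: Briarlake=20 Elkhorn=18 Fernhollow=20 Hollowpine=22 Ironridge=11 Juniper=9 → close Briarlake (overflow 14)
  20÷5 = 4 each, +1 to first 0
Round 2: Elkhorn=22 Fernhollow=24 Hollowpine=26 Ironridge=15 Juniper=13 → close Hollowpine (overflow 18)
  26÷4 = 6 each, +1 to first 2
Round 3: Elkhorn=29 Fernhollow=31 Ironridge=21 Juniper=19 → close Fernhollow (overflow 17)
  31÷3 = 10 each, +1 to first 1
Round 4: Elkhorn=40 Ironridge=31 Juniper=29 → close Elkhorn (overflow 26)
  40÷2 = 20 each, +1 to first 0
Round 5: Ironridge=51 Juniper=49 → close Ironridge (overflow 42)
  51÷1 = 51 each, +1 to first 0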